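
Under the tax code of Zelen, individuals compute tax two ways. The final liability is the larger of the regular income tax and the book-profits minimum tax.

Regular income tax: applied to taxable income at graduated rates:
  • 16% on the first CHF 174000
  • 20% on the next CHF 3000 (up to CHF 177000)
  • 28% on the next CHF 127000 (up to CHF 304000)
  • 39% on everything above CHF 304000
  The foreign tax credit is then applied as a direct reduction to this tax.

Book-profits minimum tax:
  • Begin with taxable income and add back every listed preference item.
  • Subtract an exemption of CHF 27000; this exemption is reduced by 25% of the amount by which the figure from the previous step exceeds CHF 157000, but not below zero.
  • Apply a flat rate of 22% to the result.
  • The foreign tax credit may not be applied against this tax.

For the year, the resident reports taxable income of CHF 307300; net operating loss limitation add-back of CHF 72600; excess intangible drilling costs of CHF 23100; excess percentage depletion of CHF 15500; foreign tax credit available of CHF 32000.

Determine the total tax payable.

CHF 92070

Book-profits minimum tax:
  Adjusted income: CHF 307300 + CHF 72600 + CHF 23100 + CHF 15500 = CHF 418500
  Exemption: 25% × (CHF 418500 − CHF 157000) = CHF 65375 ≥ CHF 27000, so the exemption is fully phased out
  Base: CHF 418500 − CHF 0 = CHF 418500
  CHF 418500 × 22% = CHF 92070

Regular income tax:
  CHF 174000 × 16% = CHF 27840
  CHF 3000 × 20% = CHF 600
  CHF 127000 × 28% = CHF 35560
  CHF 3300 × 39% = CHF 1287
  → CHF 65287
  Less foreign tax credit CHF 32000 → CHF 33287

CHF 92070 > CHF 33287, so the book-profits minimum tax is the binding amount.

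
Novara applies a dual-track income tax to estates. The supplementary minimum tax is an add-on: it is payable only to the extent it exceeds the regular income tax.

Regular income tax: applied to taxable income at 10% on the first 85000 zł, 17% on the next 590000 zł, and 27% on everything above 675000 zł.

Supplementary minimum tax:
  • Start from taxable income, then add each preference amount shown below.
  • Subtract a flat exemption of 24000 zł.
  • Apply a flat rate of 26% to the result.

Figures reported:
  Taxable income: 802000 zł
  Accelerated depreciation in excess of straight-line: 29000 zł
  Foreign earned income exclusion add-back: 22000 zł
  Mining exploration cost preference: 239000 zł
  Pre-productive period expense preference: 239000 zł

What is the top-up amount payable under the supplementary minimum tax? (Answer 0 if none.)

196730 zł

Regular income tax:
  85000 zł × 10% = 8500 zł
  590000 zł × 17% = 100300 zł
  127000 zł × 27% = 34290 zł
  → 143090 zł

Supplementary minimum tax:
  Adjusted income: 802000 zł + 29000 zł + 22000 zł + 239000 zł + 239000 zł = 1331000 zł
  Less exemption 24000 zł → base 1307000 zł
  1307000 zł × 26% = 339820 zł

Excess of supplementary minimum tax over regular income tax: 339820 zł − 143090 zł = 196730 zł.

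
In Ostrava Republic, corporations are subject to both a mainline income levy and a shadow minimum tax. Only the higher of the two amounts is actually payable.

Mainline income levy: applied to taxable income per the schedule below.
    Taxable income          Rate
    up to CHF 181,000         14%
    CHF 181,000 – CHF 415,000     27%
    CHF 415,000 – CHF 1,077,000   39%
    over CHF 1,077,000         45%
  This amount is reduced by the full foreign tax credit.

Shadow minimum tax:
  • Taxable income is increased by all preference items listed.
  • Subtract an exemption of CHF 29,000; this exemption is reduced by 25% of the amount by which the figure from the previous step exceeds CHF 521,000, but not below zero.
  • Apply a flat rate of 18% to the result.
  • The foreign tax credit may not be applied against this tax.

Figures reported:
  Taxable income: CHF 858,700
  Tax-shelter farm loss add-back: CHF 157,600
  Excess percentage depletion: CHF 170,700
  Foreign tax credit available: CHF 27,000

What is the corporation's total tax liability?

CHF 234,563

Mainline income levy:
  CHF 181,000 × 14% = CHF 25,340
  CHF 234,000 × 27% = CHF 63,180
  CHF 443,700 × 39% = CHF 173,043
  → CHF 261,563
  Less foreign tax credit CHF 27,000 → CHF 234,563

Shadow minimum tax:
  Adjusted income: CHF 858,700 + CHF 157,600 + CHF 170,700 = CHF 1,187,000
  Exemption: 25% × (CHF 1,187,000 − CHF 521,000) = CHF 166,500 ≥ CHF 29,000, so the exemption is fully phased out
  Base: CHF 1,187,000 − CHF 0 = CHF 1,187,000
  CHF 1,187,000 × 18% = CHF 213,660

CHF 234,563 > CHF 213,660, so the mainline income levy governs.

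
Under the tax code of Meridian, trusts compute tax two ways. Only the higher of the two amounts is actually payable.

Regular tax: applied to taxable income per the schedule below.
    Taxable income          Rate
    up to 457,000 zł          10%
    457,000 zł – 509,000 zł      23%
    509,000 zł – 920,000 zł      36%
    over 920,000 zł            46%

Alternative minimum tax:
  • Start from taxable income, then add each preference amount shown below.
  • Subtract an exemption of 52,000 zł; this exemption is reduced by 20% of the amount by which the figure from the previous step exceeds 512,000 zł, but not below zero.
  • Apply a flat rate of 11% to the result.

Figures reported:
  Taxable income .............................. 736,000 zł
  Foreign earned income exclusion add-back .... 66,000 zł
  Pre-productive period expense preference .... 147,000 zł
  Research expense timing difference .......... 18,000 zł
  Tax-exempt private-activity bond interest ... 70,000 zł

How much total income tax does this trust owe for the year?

139,380 zł

Alternative minimum tax:
  Adjusted income: 736,000 zł + 66,000 zł + 147,000 zł + 18,000 zł + 70,000 zł = 1,037,000 zł
  Exemption: 20% × (1,037,000 zł − 512,000 zł) = 105,000 zł ≥ 52,000 zł, so the exemption is fully phased out
  Base: 1,037,000 zł − 0 zł = 1,037,000 zł
  1,037,000 zł × 11% = 114,070 zł

Regular tax:
  457,000 zł × 10% = 45,700 zł
  52,000 zł × 23% = 11,960 zł
  227,000 zł × 36% = 81,720 zł
  → 139,380 zł

139,380 zł > 114,070 zł, so the regular tax governs.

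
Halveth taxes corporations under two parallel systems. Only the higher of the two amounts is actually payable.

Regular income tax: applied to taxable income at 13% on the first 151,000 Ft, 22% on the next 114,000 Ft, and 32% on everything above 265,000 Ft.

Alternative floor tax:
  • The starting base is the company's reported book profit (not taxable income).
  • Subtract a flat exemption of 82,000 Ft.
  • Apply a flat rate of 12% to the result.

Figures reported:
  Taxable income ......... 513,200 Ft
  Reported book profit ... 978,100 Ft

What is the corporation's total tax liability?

Alternative floor tax:
  Base (reported book profit): 978,100 Ft
  Less exemption 82,000 Ft → base 896,100 Ft
  896,100 Ft × 12% = 107,532 Ft

Regular income tax:
  151,000 Ft × 13% = 19,630 Ft
  114,000 Ft × 22% = 25,080 Ft
  248,200 Ft × 32% = 79,424 Ft
  → 124,134 Ft

124,134 Ft > 107,532 Ft, so the regular income tax governs.

124,134 Ft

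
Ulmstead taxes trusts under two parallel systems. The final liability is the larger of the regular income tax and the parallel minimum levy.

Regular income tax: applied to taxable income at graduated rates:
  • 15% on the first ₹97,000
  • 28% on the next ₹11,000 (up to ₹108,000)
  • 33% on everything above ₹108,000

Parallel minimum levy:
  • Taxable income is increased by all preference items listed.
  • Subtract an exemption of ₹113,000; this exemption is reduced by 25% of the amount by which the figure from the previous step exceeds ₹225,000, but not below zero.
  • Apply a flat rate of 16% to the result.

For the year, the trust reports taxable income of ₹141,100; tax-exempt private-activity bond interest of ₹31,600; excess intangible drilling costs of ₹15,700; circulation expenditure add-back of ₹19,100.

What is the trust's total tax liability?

₹28,553

Parallel minimum levy:
  Adjusted income: ₹141,100 + ₹31,600 + ₹15,700 + ₹19,100 = ₹207,500
  Exemption: ₹207,500 ≤ ₹225,000, so full ₹113,000 applies
  Base: ₹207,500 − ₹113,000 = ₹94,500
  ₹94,500 × 16% = ₹15,120

Regular income tax:
  ₹97,000 × 15% = ₹14,550
  ₹11,000 × 28% = ₹3,080
  ₹33,100 × 33% = ₹10,923
  → ₹28,553

₹28,553 > ₹15,120, so the regular income tax governs.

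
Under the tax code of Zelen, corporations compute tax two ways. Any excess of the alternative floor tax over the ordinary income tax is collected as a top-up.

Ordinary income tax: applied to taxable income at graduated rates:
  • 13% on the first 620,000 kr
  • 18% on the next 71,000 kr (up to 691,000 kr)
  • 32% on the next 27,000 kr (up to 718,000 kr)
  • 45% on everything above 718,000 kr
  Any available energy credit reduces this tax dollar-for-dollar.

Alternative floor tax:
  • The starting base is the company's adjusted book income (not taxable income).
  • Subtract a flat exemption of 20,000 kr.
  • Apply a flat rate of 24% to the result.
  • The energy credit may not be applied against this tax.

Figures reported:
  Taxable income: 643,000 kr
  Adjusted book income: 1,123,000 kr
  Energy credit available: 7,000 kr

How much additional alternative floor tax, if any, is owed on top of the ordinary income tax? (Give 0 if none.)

Alternative floor tax:
  Base (adjusted book income): 1,123,000 kr
  Less exemption 20,000 kr → base 1,103,000 kr
  1,103,000 kr × 24% = 264,720 kr

Ordinary income tax:
  620,000 kr × 13% = 80,600 kr
  23,000 kr × 18% = 4,140 kr
  → 84,740 kr
  Less energy credit 7,000 kr → 77,740 kr

Excess of alternative floor tax over ordinary income tax: 264,720 kr − 77,740 kr = 186,980 kr.

186,980 kr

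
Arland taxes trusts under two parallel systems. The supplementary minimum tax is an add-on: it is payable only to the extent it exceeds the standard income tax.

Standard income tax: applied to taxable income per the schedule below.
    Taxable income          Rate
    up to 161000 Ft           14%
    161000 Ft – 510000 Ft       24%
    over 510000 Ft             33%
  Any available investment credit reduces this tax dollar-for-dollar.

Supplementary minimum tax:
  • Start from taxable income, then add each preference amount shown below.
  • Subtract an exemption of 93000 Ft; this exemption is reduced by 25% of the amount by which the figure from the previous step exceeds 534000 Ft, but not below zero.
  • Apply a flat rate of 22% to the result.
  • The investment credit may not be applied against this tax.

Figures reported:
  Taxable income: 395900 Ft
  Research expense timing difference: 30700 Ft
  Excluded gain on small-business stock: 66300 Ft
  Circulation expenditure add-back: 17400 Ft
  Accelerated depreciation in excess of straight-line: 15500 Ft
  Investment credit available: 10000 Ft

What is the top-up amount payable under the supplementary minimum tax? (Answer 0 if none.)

26300 Ft

Standard income tax:
  161000 Ft × 14% = 22540 Ft
  234900 Ft × 24% = 56376 Ft
  → 78916 Ft
  Less investment credit 10000 Ft → 68916 Ft

Supplementary minimum tax:
  Adjusted income: 395900 Ft + 30700 Ft + 66300 Ft + 17400 Ft + 15500 Ft = 525800 Ft
  Exemption: 525800 Ft ≤ 534000 Ft, so full 93000 Ft applies
  Base: 525800 Ft − 93000 Ft = 432800 Ft
  432800 Ft × 22% = 95216 Ft

Excess of supplementary minimum tax over standard income tax: 95216 Ft − 68916 Ft = 26300 Ft.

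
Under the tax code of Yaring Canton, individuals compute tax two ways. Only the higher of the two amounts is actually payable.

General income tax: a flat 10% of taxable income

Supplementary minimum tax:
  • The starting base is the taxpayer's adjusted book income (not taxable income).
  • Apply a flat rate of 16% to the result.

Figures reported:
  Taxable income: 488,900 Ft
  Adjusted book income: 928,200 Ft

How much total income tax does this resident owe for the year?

148,512 Ft

Supplementary minimum tax:
  Base (adjusted book income): 928,200 Ft
  928,200 Ft × 16% = 148,512 Ft

General income tax:
  488,900 Ft × 10% = 48,890 Ft

148,512 Ft > 48,890 Ft, so the supplementary minimum tax is the binding amount.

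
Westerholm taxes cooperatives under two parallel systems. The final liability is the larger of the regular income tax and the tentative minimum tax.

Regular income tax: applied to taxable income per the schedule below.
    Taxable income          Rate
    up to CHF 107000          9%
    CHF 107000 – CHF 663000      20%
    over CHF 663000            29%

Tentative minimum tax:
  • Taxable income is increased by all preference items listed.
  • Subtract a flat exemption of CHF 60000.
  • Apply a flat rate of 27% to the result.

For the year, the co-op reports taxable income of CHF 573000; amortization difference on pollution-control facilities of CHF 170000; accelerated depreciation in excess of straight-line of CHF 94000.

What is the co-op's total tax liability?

CHF 209790

Tentative minimum tax:
  Adjusted income: CHF 573000 + CHF 170000 + CHF 94000 = CHF 837000
  Less exemption CHF 60000 → base CHF 777000
  CHF 777000 × 27% = CHF 209790

Regular income tax:
  CHF 107000 × 9% = CHF 9630
  CHF 466000 × 20% = CHF 93200
  → CHF 102830

CHF 209790 > CHF 102830, so the tentative minimum tax is the binding amount.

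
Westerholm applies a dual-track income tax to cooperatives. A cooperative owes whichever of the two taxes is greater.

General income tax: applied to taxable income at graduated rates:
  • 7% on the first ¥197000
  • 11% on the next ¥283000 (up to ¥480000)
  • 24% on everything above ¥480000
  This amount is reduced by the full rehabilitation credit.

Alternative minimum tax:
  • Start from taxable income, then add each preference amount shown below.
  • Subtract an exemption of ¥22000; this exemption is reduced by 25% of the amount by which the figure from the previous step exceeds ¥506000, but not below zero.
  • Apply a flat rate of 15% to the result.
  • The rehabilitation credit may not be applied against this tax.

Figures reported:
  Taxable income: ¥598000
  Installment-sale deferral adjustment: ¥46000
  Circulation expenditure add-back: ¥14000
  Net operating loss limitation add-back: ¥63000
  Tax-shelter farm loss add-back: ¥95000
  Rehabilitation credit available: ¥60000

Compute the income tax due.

General income tax:
  ¥197000 × 7% = ¥13790
  ¥283000 × 11% = ¥31130
  ¥118000 × 24% = ¥28320
  → ¥73240
  Less rehabilitation credit ¥60000 → ¥13240

Alternative minimum tax:
  Adjusted income: ¥598000 + ¥46000 + ¥14000 + ¥63000 + ¥95000 = ¥816000
  Exemption: 25% × (¥816000 − ¥506000) = ¥77500 ≥ ¥22000, so the exemption is fully phased out
  Base: ¥816000 − ¥0 = ¥816000
  ¥816000 × 15% = ¥122400

¥122400 > ¥13240, so the alternative minimum tax is the binding amount.

¥122400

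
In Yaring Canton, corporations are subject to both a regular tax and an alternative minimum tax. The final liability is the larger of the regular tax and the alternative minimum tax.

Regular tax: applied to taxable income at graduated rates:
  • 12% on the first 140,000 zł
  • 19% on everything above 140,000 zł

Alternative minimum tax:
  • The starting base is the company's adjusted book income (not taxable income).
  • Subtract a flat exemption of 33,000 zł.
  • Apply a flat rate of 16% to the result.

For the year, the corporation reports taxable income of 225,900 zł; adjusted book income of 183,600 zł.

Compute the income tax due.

Alternative minimum tax:
  Base (adjusted book income): 183,600 zł
  Less exemption 33,000 zł → base 150,600 zł
  150,600 zł × 16% = 24,096 zł

Regular tax:
  140,000 zł × 12% = 16,800 zł
  85,900 zł × 19% = 16,321 zł
  → 33,121 zł

33,121 zł > 24,096 zł, so the regular tax governs.

33,121 zł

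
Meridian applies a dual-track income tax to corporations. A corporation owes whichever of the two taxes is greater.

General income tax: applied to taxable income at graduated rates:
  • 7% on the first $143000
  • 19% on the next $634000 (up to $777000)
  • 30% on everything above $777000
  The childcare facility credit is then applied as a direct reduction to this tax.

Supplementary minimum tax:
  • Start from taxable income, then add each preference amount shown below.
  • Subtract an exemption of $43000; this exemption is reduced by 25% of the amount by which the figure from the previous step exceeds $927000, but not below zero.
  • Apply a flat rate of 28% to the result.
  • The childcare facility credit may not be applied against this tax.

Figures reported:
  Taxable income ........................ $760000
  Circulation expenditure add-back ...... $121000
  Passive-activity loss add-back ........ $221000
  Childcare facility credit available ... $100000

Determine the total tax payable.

General income tax:
  $143000 × 7% = $10010
  $617000 × 19% = $117230
  → $127240
  Less childcare facility credit $100000 → $27240

Supplementary minimum tax:
  Adjusted income: $760000 + $121000 + $221000 = $1102000
  Exemption: 25% × ($1102000 − $927000) = $43750 ≥ $43000, so the exemption is fully phased out
  Base: $1102000 − $0 = $1102000
  $1102000 × 28% = $308560

$308560 > $27240, so the supplementary minimum tax is the binding amount.

$308560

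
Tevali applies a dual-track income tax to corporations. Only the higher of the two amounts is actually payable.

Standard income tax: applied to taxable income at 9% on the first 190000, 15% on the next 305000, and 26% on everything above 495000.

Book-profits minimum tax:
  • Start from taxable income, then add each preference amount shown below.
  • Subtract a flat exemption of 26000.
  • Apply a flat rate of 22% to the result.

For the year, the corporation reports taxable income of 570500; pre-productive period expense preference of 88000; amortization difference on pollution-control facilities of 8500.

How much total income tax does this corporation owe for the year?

Standard income tax:
  190000 × 9% = 17100
  305000 × 15% = 45750
  75500 × 26% = 19630
  → 82480

Book-profits minimum tax:
  Adjusted income: 570500 + 88000 + 8500 = 667000
  Less exemption 26000 → base 641000
  641000 × 22% = 141020

141020 > 82480, so the book-profits minimum tax is the binding amount.

141020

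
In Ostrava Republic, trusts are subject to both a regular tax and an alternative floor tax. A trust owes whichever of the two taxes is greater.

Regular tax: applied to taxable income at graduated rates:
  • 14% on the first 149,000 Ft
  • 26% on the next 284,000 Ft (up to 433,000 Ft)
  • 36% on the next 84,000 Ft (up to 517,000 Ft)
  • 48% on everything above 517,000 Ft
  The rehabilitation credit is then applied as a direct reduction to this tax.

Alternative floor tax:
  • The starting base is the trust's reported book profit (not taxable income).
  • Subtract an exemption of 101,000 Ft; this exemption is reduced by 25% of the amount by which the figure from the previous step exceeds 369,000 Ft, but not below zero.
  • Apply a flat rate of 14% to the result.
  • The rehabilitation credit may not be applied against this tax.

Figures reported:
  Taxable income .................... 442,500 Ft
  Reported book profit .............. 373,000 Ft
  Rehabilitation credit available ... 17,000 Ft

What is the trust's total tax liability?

81,120 Ft

Regular tax:
  149,000 Ft × 14% = 20,860 Ft
  284,000 Ft × 26% = 73,840 Ft
  9,500 Ft × 36% = 3,420 Ft
  → 98,120 Ft
  Less rehabilitation credit 17,000 Ft → 81,120 Ft

Alternative floor tax:
  Base (reported book profit): 373,000 Ft
  Exemption: 101,000 Ft − 25% × (373,000 Ft − 369,000 Ft) = 101,000 Ft − 1,000 Ft = 100,000 Ft
  Base: 373,000 Ft − 100,000 Ft = 273,000 Ft
  273,000 Ft × 14% = 38,220 Ft

81,120 Ft > 38,220 Ft, so the regular tax governs.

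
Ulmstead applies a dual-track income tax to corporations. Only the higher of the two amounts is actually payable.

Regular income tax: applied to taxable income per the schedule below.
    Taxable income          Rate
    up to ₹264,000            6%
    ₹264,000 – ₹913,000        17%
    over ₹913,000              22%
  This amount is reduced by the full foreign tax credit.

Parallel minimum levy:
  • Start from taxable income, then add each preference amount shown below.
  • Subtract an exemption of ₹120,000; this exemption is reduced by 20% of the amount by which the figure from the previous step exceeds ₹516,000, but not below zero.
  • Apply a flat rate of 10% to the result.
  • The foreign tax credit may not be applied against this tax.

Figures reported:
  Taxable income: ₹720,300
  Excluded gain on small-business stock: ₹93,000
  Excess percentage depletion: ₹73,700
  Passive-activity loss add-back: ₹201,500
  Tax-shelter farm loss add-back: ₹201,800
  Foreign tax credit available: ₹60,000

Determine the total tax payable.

Regular income tax:
  ₹264,000 × 6% = ₹15,840
  ₹456,300 × 17% = ₹77,571
  → ₹93,411
  Less foreign tax credit ₹60,000 → ₹33,411

Parallel minimum levy:
  Adjusted income: ₹720,300 + ₹93,000 + ₹73,700 + ₹201,500 + ₹201,800 = ₹1,290,300
  Exemption: 20% × (₹1,290,300 − ₹516,000) = ₹154,860 ≥ ₹120,000, so the exemption is fully phased out
  Base: ₹1,290,300 − ₹0 = ₹1,290,300
  ₹1,290,300 × 10% = ₹129,030

₹129,030 > ₹33,411, so the parallel minimum levy is the binding amount.

₹129,030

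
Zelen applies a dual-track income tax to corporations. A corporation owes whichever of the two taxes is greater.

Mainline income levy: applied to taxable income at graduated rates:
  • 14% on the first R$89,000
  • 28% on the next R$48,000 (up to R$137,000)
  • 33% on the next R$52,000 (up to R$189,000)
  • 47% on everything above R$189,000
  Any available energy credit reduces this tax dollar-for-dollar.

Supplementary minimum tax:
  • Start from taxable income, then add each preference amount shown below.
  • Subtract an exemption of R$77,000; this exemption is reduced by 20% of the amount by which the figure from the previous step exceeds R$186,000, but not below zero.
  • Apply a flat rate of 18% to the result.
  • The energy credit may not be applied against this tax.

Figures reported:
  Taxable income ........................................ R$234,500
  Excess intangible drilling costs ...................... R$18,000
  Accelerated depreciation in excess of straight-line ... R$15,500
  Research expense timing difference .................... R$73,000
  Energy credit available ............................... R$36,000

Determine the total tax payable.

R$53,100

Mainline income levy:
  R$89,000 × 14% = R$12,460
  R$48,000 × 28% = R$13,440
  R$52,000 × 33% = R$17,160
  R$45,500 × 47% = R$21,385
  → R$64,445
  Less energy credit R$36,000 → R$28,445

Supplementary minimum tax:
  Adjusted income: R$234,500 + R$18,000 + R$15,500 + R$73,000 = R$341,000
  Exemption: R$77,000 − 20% × (R$341,000 − R$186,000) = R$77,000 − R$31,000 = R$46,000
  Base: R$341,000 − R$46,000 = R$295,000
  R$295,000 × 18% = R$53,100

R$53,100 > R$28,445, so the supplementary minimum tax is the binding amount.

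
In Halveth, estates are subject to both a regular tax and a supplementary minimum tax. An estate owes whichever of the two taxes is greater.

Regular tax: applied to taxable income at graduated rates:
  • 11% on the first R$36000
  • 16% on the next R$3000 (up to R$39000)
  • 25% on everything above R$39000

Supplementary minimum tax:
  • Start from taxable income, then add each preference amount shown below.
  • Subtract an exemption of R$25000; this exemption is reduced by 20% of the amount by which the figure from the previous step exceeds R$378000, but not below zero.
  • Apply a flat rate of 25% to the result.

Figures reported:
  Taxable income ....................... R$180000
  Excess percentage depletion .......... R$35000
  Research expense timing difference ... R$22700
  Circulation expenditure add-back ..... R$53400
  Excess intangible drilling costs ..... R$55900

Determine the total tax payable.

R$80500

Supplementary minimum tax:
  Adjusted income: R$180000 + R$35000 + R$22700 + R$53400 + R$55900 = R$347000
  Exemption: R$347000 ≤ R$378000, so full R$25000 applies
  Base: R$347000 − R$25000 = R$322000
  R$322000 × 25% = R$80500

Regular tax:
  R$36000 × 11% = R$3960
  R$3000 × 16% = R$480
  R$141000 × 25% = R$35250
  → R$39690

R$80500 > R$39690, so the supplementary minimum tax is the binding amount.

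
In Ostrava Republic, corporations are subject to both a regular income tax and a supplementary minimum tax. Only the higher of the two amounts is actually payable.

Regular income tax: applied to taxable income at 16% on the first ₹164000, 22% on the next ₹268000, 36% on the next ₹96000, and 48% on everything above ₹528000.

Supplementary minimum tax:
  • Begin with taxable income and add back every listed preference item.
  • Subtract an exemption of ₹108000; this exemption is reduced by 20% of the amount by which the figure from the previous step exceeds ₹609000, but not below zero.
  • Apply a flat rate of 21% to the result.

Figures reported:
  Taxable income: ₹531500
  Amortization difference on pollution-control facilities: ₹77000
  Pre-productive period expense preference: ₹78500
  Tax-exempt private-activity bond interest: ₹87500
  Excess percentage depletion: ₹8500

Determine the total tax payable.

₹149058

Supplementary minimum tax:
  Adjusted income: ₹531500 + ₹77000 + ₹78500 + ₹87500 + ₹8500 = ₹783000
  Exemption: ₹108000 − 20% × (₹783000 − ₹609000) = ₹108000 − ₹34800 = ₹73200
  Base: ₹783000 − ₹73200 = ₹709800
  ₹709800 × 21% = ₹149058

Regular income tax:
  ₹164000 × 16% = ₹26240
  ₹268000 × 22% = ₹58960
  ₹96000 × 36% = ₹34560
  ₹3500 × 48% = ₹1680
  → ₹121440

₹149058 > ₹121440, so the supplementary minimum tax is the binding amount.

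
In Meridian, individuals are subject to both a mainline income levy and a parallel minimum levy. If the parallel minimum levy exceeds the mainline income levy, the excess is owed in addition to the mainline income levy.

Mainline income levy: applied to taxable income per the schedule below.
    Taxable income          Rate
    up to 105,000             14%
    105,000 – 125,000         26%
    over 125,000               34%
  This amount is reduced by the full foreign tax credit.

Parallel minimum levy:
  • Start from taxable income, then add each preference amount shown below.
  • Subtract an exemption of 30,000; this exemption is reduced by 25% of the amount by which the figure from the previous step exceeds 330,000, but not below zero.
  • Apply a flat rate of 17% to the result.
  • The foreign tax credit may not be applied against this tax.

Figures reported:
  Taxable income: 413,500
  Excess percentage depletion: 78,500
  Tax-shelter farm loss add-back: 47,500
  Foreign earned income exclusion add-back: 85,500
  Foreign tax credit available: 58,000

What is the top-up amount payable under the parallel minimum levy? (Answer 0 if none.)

Parallel minimum levy:
  Adjusted income: 413,500 + 78,500 + 47,500 + 85,500 = 625,000
  Exemption: 25% × (625,000 − 330,000) = 73,750 ≥ 30,000, so the exemption is fully phased out
  Base: 625,000 − 0 = 625,000
  625,000 × 17% = 106,250

Mainline income levy:
  105,000 × 14% = 14,700
  20,000 × 26% = 5,200
  288,500 × 34% = 98,090
  → 117,990
  Less foreign tax credit 58,000 → 59,990

Excess of parallel minimum levy over mainline income levy: 106,250 − 59,990 = 46,260.

46,260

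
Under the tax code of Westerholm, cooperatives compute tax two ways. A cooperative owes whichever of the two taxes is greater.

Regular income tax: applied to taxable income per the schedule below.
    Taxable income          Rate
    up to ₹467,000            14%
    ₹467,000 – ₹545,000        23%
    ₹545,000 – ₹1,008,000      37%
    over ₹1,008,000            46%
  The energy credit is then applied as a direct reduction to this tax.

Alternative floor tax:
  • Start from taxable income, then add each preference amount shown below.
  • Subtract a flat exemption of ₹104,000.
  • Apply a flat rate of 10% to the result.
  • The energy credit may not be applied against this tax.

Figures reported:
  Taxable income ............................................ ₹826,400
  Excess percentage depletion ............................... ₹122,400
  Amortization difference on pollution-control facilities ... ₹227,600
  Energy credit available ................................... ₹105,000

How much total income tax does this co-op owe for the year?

₹107,240

Regular income tax:
  ₹467,000 × 14% = ₹65,380
  ₹78,000 × 23% = ₹17,940
  ₹281,400 × 37% = ₹104,118
  → ₹187,438
  Less energy credit ₹105,000 → ₹82,438

Alternative floor tax:
  Adjusted income: ₹826,400 + ₹122,400 + ₹227,600 = ₹1,176,400
  Less exemption ₹104,000 → base ₹1,072,400
  ₹1,072,400 × 10% = ₹107,240

₹107,240 > ₹82,438, so the alternative floor tax is the binding amount.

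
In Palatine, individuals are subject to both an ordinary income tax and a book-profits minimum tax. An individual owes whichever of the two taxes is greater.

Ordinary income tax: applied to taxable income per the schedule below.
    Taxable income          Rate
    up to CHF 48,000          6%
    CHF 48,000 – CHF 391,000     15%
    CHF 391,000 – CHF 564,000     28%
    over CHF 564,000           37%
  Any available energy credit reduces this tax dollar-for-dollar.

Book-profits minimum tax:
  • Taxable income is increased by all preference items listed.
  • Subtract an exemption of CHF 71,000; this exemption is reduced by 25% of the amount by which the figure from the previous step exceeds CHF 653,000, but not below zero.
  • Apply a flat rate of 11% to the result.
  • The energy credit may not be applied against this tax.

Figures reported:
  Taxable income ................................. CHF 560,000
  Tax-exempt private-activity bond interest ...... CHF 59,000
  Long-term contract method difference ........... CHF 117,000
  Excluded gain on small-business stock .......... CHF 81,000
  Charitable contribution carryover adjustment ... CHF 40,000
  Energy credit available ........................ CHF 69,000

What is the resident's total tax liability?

Book-profits minimum tax:
  Adjusted income: CHF 560,000 + CHF 59,000 + CHF 117,000 + CHF 81,000 + CHF 40,000 = CHF 857,000
  Exemption: CHF 71,000 − 25% × (CHF 857,000 − CHF 653,000) = CHF 71,000 − CHF 51,000 = CHF 20,000
  Base: CHF 857,000 − CHF 20,000 = CHF 837,000
  CHF 837,000 × 11% = CHF 92,070

Ordinary income tax:
  CHF 48,000 × 6% = CHF 2,880
  CHF 343,000 × 15% = CHF 51,450
  CHF 169,000 × 28% = CHF 47,320
  → CHF 101,650
  Less energy credit CHF 69,000 → CHF 32,650

CHF 92,070 > CHF 32,650, so the book-profits minimum tax is the binding amount.

CHF 92,070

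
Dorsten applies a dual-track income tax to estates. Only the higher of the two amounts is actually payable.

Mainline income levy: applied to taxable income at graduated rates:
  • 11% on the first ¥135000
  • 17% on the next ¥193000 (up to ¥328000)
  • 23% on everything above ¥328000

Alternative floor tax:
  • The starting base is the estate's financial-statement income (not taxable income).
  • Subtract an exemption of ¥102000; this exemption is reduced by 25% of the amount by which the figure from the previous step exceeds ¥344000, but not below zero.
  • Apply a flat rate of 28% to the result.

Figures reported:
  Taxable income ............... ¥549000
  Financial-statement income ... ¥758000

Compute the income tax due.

¥212240

Mainline income levy:
  ¥135000 × 11% = ¥14850
  ¥193000 × 17% = ¥32810
  ¥221000 × 23% = ¥50830
  → ¥98490

Alternative floor tax:
  Base (financial-statement income): ¥758000
  Exemption: 25% × (¥758000 − ¥344000) = ¥103500 ≥ ¥102000, so the exemption is fully phased out
  Base: ¥758000 − ¥0 = ¥758000
  ¥758000 × 28% = ¥212240

¥212240 > ¥98490, so the alternative floor tax is the binding amount.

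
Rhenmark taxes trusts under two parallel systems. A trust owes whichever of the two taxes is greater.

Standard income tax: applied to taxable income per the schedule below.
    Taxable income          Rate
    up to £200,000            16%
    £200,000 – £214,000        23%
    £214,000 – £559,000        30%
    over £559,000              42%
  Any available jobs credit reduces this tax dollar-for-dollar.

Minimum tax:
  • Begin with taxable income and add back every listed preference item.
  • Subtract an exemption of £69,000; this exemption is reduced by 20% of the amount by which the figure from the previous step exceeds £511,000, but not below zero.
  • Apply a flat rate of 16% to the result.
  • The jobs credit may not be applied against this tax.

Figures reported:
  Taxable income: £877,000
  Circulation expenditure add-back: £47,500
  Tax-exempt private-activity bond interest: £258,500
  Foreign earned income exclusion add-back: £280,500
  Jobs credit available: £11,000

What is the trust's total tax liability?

£261,280

Minimum tax:
  Adjusted income: £877,000 + £47,500 + £258,500 + £280,500 = £1,463,500
  Exemption: 20% × (£1,463,500 − £511,000) = £190,500 ≥ £69,000, so the exemption is fully phased out
  Base: £1,463,500 − £0 = £1,463,500
  £1,463,500 × 16% = £234,160

Standard income tax:
  £200,000 × 16% = £32,000
  £14,000 × 23% = £3,220
  £345,000 × 30% = £103,500
  £318,000 × 42% = £133,560
  → £272,280
  Less jobs credit £11,000 → £261,280

£261,280 > £234,160, so the standard income tax governs.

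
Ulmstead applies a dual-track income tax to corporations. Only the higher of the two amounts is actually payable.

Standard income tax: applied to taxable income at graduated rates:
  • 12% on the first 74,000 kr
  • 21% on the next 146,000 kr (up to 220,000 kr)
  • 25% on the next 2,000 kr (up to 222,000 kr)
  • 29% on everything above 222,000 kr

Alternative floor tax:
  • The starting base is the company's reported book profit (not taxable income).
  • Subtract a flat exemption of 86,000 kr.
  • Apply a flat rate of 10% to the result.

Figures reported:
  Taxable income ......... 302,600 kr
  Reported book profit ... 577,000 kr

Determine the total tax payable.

Standard income tax:
  74,000 kr × 12% = 8,880 kr
  146,000 kr × 21% = 30,660 kr
  2,000 kr × 25% = 500 kr
  80,600 kr × 29% = 23,374 kr
  → 63,414 kr

Alternative floor tax:
  Base (reported book profit): 577,000 kr
  Less exemption 86,000 kr → base 491,000 kr
  491,000 kr × 10% = 49,100 kr

63,414 kr > 49,100 kr, so the standard income tax governs.

63,414 kr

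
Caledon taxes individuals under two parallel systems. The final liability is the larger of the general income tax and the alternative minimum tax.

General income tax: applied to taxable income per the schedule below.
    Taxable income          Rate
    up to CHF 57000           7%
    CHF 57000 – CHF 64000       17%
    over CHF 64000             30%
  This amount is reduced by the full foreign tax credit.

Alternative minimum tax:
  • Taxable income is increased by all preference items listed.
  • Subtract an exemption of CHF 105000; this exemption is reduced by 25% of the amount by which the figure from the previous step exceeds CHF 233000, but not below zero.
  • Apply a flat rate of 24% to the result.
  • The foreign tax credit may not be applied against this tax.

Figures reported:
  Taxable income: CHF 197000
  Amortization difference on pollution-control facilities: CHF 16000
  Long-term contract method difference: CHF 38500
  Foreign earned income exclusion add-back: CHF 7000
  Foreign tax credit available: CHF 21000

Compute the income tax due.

General income tax:
  CHF 57000 × 7% = CHF 3990
  CHF 7000 × 17% = CHF 1190
  CHF 133000 × 30% = CHF 39900
  → CHF 45080
  Less foreign tax credit CHF 21000 → CHF 24080

Alternative minimum tax:
  Adjusted income: CHF 197000 + CHF 16000 + CHF 38500 + CHF 7000 = CHF 258500
  Exemption: CHF 105000 − 25% × (CHF 258500 − CHF 233000) = CHF 105000 − CHF 6375 = CHF 98625
  Base: CHF 258500 − CHF 98625 = CHF 159875
  CHF 159875 × 24% = CHF 38370

CHF 38370 > CHF 24080, so the alternative minimum tax is the binding amount.

CHF 38370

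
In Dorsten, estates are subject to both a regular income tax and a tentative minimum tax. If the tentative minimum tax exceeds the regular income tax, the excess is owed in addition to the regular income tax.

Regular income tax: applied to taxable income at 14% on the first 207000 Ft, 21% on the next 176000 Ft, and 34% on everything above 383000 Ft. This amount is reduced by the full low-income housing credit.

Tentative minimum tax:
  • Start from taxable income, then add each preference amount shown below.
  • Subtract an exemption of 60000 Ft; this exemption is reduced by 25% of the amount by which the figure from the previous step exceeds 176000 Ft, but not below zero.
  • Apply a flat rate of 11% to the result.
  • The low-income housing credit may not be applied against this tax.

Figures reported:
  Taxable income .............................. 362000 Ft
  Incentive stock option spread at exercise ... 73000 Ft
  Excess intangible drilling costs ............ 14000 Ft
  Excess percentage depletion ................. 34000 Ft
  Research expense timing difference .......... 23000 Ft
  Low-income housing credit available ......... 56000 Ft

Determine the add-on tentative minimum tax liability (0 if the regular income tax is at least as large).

50130 Ft

Regular income tax:
  207000 Ft × 14% = 28980 Ft
  155000 Ft × 21% = 32550 Ft
  → 61530 Ft
  Less low-income housing credit 56000 Ft → 5530 Ft

Tentative minimum tax:
  Adjusted income: 362000 Ft + 73000 Ft + 14000 Ft + 34000 Ft + 23000 Ft = 506000 Ft
  Exemption: 25% × (506000 Ft − 176000 Ft) = 82500 Ft ≥ 60000 Ft, so the exemption is fully phased out
  Base: 506000 Ft − 0 Ft = 506000 Ft
  506000 Ft × 11% = 55660 Ft

Excess of tentative minimum tax over regular income tax: 55660 Ft − 5530 Ft = 50130 Ft.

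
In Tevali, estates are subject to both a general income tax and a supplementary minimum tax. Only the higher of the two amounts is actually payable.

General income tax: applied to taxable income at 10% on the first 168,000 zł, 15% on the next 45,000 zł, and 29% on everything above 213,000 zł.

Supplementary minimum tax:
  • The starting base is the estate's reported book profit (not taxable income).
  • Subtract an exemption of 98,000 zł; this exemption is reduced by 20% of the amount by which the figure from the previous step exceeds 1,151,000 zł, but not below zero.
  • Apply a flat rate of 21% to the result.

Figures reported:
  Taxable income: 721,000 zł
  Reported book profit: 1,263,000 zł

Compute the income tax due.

Supplementary minimum tax:
  Base (reported book profit): 1,263,000 zł
  Exemption: 98,000 zł − 20% × (1,263,000 zł − 1,151,000 zł) = 98,000 zł − 22,400 zł = 75,600 zł
  Base: 1,263,000 zł − 75,600 zł = 1,187,400 zł
  1,187,400 zł × 21% = 249,354 zł

General income tax:
  168,000 zł × 10% = 16,800 zł
  45,000 zł × 15% = 6,750 zł
  508,000 zł × 29% = 147,320 zł
  → 170,870 zł

249,354 zł > 170,870 zł, so the supplementary minimum tax is the binding amount.

249,354 zł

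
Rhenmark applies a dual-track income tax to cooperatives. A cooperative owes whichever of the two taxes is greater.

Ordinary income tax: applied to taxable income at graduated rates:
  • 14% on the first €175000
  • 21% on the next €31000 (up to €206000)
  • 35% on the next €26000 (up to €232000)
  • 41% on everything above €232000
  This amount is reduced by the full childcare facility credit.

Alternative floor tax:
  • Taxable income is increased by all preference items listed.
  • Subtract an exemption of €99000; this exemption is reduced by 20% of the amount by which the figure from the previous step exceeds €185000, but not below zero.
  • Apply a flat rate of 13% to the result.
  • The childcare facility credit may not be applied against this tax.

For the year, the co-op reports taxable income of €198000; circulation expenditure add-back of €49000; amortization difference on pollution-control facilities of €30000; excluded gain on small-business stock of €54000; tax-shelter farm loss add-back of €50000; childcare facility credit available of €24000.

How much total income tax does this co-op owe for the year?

€41756

Alternative floor tax:
  Adjusted income: €198000 + €49000 + €30000 + €54000 + €50000 = €381000
  Exemption: €99000 − 20% × (€381000 − €185000) = €99000 − €39200 = €59800
  Base: €381000 − €59800 = €321200
  €321200 × 13% = €41756

Ordinary income tax:
  €175000 × 14% = €24500
  €23000 × 21% = €4830
  → €29330
  Less childcare facility credit €24000 → €5330

€41756 > €5330, so the alternative floor tax is the binding amount.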